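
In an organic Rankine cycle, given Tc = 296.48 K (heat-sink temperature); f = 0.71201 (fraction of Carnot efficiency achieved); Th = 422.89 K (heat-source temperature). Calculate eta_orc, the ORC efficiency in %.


eta_orc = (1 - Tc/Th) * f * 100
eta_orc = (1 - 296.48/422.89) * 0.71201 * 100
eta_orc = 21.283 %


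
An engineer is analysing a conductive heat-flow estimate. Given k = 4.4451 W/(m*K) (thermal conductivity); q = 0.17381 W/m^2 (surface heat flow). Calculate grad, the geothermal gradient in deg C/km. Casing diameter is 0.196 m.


grad = q * 1000 / k
grad = 0.17381 * 1000 / 4.4451
grad = 39.101 deg C/km


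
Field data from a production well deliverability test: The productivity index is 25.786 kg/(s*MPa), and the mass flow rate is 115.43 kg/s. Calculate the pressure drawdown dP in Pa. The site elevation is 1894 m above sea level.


dP = mdot * 1000 / PI
dP = 115.43 * 1000 / 25.786
dP = 4476.460 kPa
Convert: 4476.460 kPa * 1000.0 = 4.4765e+06 Pa
dP = 4.4765e+06 Pa


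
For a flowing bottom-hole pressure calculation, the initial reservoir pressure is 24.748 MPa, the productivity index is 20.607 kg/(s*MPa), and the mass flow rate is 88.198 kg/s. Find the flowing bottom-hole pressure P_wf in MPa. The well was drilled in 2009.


P_wf = P_i - mdot / PI
P_wf = 24.748 - 88.198 / 20.607
P_wf = 20.468 MPa


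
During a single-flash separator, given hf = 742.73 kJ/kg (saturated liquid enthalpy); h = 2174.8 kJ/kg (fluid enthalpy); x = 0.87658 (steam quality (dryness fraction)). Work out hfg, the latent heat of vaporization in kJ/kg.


hfg = (h - hf) / x
hfg = (2174.8 - 742.73) / 0.87658
hfg = 1633.7 kJ/kg


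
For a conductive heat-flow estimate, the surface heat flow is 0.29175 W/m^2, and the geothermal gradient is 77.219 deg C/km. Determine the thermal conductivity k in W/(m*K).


k = q * 1000 / grad
k = 0.29175 * 1000 / 77.219
k = 3.7782 W/(m*K)


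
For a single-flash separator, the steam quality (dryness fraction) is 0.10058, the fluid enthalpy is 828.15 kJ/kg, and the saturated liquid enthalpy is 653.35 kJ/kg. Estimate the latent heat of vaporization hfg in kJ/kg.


hfg = (h - hf) / x
hfg = (828.15 - 653.35) / 0.10058
hfg = 1737.9 kJ/kg


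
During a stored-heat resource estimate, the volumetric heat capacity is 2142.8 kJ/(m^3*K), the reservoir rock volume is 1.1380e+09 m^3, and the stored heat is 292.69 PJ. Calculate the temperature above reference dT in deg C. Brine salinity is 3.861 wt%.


dT = Q_s * 1e12 / (Vr * rhoc)
dT = 292.69 * 1e12 / (1.1380e+09 * 2142.8)
dT = 120.0284 K
Convert (temperature difference, 1 K = 1 deg C): 120.0284 K = 120.0284 deg C
dT = 120.03 deg C


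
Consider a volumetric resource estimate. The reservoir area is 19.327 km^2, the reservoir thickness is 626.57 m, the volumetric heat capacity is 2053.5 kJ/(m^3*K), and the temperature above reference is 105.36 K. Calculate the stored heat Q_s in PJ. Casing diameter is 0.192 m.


Step 1: Vr = A*1e6*hr = 19.327*1e6*626.57 = 1.210972e+10 m^3
Step 2: Q_s = Vr*rhoc*dT/1e12 = 1.210972e+10*2053.5*105.36/1e12 = 2620.0 PJ
Q_s = 2620.0 PJ


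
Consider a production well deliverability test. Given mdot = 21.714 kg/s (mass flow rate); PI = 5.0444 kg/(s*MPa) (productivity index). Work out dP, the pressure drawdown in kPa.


dP = mdot * 1000 / PI
dP = 21.714 * 1000 / 5.0444
dP = 4304.6 kPa


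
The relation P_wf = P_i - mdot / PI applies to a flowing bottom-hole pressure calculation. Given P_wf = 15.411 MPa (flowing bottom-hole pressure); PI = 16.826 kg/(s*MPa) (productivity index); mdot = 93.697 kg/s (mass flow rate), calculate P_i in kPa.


P_i = P_wf + mdot / PI
P_i = 15.411 + 93.697 / 16.826
P_i = 20.97958 MPa
Convert: 20.97958 MPa * 1000.0 = 20980 kPa
P_i = 20980 kPa


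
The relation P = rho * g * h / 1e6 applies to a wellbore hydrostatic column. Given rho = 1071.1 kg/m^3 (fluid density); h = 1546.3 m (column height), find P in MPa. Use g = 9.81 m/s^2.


P = rho * g * h / 1e6
P = 1071.1 * 9.81 * 1546.3 / 1e6
P = 16.248 MPa


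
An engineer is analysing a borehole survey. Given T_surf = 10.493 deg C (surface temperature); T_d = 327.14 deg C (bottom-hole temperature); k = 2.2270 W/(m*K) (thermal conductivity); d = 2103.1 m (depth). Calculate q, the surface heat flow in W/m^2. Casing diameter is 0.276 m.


Step 1: grad = (T_d - T_surf)/d * 1000 = (327.14 - 10.493)/2103.1 * 1000 = 150.5620 deg C/km
Step 2: q = k * grad / 1000 = 2.227 * 150.5620 / 1000 = 0.33530 W/m^2
q = 0.33530 W/m^2


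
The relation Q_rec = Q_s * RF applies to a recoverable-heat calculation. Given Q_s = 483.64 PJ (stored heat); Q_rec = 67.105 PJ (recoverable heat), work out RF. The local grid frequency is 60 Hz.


RF = Q_rec / Q_s
RF = 67.105 / 483.64
RF = 0.13875


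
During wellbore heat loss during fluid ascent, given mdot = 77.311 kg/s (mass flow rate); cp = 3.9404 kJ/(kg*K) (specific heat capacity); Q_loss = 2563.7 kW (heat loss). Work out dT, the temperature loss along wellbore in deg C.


dT = Q_loss / (mdot * cp)
dT = 2563.7 / (77.311 * 3.9404)
dT = 8.415610 K
Convert (temperature difference, 1 K = 1 deg C): 8.415610 K = 8.415610 deg C
dT = 8.4156 deg C


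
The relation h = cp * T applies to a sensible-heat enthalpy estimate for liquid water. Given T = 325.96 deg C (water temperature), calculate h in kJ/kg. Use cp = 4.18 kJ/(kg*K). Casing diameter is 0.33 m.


h = cp * T
h = 4.18 * 325.96
h = 1362.5 kJ/kg


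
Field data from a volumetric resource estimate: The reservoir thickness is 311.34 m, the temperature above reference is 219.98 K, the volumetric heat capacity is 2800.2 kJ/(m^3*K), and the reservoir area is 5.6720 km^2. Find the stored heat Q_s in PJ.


Step 1: Vr = A*1e6*hr = 5.672*1e6*311.34 = 1.765920e+09 m^3
Step 2: Q_s = Vr*rhoc*dT/1e12 = 1.765920e+09*2800.2*219.98/1e12 = 1087.8 PJ
Q_s = 1087.8 PJ


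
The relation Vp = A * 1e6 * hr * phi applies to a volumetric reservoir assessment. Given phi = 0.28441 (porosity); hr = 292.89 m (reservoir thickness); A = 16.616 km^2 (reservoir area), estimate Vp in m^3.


Vp = A * 1e6 * hr * phi
Vp = 16.616 * 1e6 * 292.89 * 0.28441
Vp = 1.3841e+09 m^3


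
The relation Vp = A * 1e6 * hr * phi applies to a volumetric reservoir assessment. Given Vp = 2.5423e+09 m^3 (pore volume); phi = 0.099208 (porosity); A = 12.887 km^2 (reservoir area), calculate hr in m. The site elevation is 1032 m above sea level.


hr = Vp / (A * 1e6 * phi)
hr = 2.5423e+09 / (12.887 * 1e6 * 0.099208)
hr = 1988.5 m


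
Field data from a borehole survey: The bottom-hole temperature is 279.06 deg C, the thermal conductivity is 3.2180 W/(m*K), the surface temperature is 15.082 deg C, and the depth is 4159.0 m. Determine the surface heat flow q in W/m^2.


Step 1: grad = (T_d - T_surf)/d * 1000 = (279.06 - 15.082)/4159.0 * 1000 = 63.47151 deg C/km
Step 2: q = k * grad / 1000 = 3.218 * 63.47151 / 1000 = 0.20425 W/m^2
q = 0.20425 W/m^2


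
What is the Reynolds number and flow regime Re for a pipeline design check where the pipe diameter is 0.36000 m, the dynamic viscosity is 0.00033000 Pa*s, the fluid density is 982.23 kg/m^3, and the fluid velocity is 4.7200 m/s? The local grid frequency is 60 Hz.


Step 1: Re = rho*vel*D/mu = 982.23*4.72*0.36/0.00033 = 5.0576e+06
Step 2: Re = 5.0576e+06 > 4000, so flow is turbulent.
Re = 5.0576e+06 (turbulent)


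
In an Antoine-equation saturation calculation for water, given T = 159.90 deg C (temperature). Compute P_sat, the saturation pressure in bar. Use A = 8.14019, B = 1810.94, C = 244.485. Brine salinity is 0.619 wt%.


P_sat = 10^(A - B/(C + T)) / 760 * 0.101325
P_sat = 10^(8.14019 - 1810.94/(244.485 + 159.90)) / 760 * 0.101325
P_sat = 0.6121191 MPa
Convert: 0.6121191 MPa * 10.0 = 6.1212 bar
P_sat = 6.1212 bar


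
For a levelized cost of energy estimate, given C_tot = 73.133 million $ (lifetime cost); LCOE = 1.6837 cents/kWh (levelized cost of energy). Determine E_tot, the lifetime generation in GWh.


E_tot = C_tot / LCOE * 100
E_tot = 73.133 / 1.6837 * 100
E_tot = 4343.6 GWh


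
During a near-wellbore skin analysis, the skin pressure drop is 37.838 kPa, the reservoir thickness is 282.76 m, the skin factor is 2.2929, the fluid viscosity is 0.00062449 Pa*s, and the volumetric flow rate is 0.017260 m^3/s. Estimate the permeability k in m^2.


k = S*q*mu / (2*pi*dP_s*1000*hr)
k = 2.2929*0.017260*0.00062449 / (2*pi*37.838*1000*282.76)
k = 3.6764e-13 m^2


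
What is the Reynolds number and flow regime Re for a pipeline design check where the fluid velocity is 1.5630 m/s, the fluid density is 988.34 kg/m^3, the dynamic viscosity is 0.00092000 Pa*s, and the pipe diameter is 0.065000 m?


Step 1: Re = rho*vel*D/mu = 988.34*1.563*0.065/0.00092 = 1.0914e+05
Step 2: Re = 1.0914e+05 > 4000, so flow is turbulent.
Re = 1.0914e+05 (turbulent)


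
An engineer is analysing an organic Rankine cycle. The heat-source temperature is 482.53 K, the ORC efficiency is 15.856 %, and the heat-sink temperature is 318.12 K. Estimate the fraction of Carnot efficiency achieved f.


f = (eta_orc/100) / (1 - Tc/Th)
f = (15.856/100) / (1 - 318.12/482.53)
f = 0.46536


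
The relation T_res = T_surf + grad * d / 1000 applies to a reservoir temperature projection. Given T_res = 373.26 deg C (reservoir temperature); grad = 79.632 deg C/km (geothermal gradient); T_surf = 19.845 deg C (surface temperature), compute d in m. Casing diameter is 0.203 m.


d = (T_res - T_surf) / grad * 1000
d = (373.26 - 19.845) / 79.632 * 1000
d = 4438.1 m


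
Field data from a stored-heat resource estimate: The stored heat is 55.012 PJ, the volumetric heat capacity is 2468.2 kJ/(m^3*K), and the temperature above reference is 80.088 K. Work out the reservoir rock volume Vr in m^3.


Vr = Q_s * 1e12 / (rhoc * dT)
Vr = 55.012 * 1e12 / (2468.2 * 80.088)
Vr = 2.7830e+08 m^3


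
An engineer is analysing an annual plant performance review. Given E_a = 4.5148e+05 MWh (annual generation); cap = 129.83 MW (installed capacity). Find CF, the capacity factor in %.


CF = E_a / (cap * 8760) * 100
CF = 4.5148e+05 / (129.83 * 8760) * 100
CF = 39.697 %


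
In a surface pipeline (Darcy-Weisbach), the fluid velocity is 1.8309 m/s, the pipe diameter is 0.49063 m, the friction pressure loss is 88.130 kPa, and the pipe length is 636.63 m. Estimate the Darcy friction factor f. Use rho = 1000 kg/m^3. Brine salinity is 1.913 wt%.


f = dP*1000 / ((L/D)*(rho*vel^2/2))
f = 88.130*1000 / ((636.63/0.49063)*(1000*1.8309^2/2))
f = 0.040522


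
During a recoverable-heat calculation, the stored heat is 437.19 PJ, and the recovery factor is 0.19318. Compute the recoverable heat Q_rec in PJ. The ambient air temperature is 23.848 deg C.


Q_rec = Q_s * RF
Q_rec = 437.19 * 0.19318
Q_rec = 84.456 PJ


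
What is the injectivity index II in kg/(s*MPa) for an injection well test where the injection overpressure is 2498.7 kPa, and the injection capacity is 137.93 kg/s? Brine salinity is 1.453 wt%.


II = mdot * 1000 / dP
II = 137.93 * 1000 / 2498.7
II = 55.201 kg/(s*MPa)


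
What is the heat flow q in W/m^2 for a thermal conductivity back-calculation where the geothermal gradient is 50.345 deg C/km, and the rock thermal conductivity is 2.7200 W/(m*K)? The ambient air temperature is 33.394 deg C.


q = k * grad / 1000
q = 2.7200 * 50.345 / 1000
q = 0.13694 W/m^2


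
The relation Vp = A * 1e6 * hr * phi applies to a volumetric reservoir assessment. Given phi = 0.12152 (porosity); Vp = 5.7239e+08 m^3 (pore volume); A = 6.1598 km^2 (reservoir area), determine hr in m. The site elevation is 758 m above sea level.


hr = Vp / (A * 1e6 * phi)
hr = 5.7239e+08 / (6.1598 * 1e6 * 0.12152)
hr = 764.68 m


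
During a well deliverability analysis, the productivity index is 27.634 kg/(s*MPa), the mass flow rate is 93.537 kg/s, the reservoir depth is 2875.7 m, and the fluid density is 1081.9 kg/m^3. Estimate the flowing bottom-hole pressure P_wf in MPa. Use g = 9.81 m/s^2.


Step 1: P_i = rho*g*h/1e6 = 1081.9*9.81*2875.7/1e6 = 30.52107 MPa
Step 2: P_wf = P_i - mdot/PI = 30.52107 - 93.537/27.634 = 27.136 MPa
P_wf = 27.136 MPa


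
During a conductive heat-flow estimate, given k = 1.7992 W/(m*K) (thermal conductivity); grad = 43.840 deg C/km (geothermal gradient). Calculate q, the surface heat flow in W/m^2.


q = k * grad / 1000
q = 1.7992 * 43.840 / 1000
q = 0.078877 W/m^2


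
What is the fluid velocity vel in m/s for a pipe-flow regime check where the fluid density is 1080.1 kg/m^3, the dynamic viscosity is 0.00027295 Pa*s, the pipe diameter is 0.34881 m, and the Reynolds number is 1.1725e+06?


vel = Re * mu / (rho * D)
vel = 1.1725e+06 * 0.00027295 / (1080.1 * 0.34881)
vel = 0.84946 m/s


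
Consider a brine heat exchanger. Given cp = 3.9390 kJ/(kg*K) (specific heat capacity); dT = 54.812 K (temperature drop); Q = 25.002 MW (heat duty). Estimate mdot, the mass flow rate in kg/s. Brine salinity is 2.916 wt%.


mdot = Q * 1000 / (cp * dT)
mdot = 25.002 * 1000 / (3.9390 * 54.812)
mdot = 115.80 kg/s


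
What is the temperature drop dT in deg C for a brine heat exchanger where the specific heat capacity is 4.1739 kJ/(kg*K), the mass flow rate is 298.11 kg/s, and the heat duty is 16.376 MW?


dT = Q * 1000 / (mdot * cp)
dT = 16.376 * 1000 / (298.11 * 4.1739)
dT = 13.16101 K
Convert (temperature difference, 1 K = 1 deg C): 13.16101 K = 13.16101 deg C
dT = 13.161 deg C


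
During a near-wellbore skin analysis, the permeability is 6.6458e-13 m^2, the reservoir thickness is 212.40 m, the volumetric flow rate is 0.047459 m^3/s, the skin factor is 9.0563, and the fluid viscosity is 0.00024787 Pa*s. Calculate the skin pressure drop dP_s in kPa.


dP_s = S * q * mu / (2*pi*k*hr) / 1000
dP_s = 9.0563 * 0.047459 * 0.00024787 / (2*pi*6.6458e-13*212.40) / 1000
dP_s = 120.12 kPa


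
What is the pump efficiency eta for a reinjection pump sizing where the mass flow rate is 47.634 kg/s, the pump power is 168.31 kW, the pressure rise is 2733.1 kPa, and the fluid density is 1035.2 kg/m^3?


eta = mdot * dP / (rho * P_pump)
eta = 47.634 * 2733.1 / (1035.2 * 168.31)
eta = 0.74720


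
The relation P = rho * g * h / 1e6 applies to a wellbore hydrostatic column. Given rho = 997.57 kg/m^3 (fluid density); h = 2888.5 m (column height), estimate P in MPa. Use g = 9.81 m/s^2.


P = rho * g * h / 1e6
P = 997.57 * 9.81 * 2888.5 / 1e6
P = 28.267 MPa


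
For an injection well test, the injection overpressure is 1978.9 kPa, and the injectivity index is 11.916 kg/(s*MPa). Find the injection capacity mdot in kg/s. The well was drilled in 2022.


mdot = II * dP / 1000
mdot = 11.916 * 1978.9 / 1000
mdot = 23.581 kg/s


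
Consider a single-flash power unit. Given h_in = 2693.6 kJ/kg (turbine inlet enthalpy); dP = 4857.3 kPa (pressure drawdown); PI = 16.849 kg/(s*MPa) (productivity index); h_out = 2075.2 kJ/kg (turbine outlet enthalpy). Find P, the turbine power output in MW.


Step 1: mdot = PI * dP / 1000 = 16.849 * 4857.3 / 1000 = 81.84065 kg/s
Step 2: P = mdot*(h_in - h_out)/1000 = 81.84065*(2693.6 - 2075.2)/1000 = 50.610 MW
P = 50.610 MW


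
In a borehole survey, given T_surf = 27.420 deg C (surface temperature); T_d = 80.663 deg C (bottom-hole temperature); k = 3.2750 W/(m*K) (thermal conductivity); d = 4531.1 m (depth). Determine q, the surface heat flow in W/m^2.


Step 1: grad = (T_d - T_surf)/d * 1000 = (80.663 - 27.42)/4531.1 * 1000 = 11.75057 deg C/km
Step 2: q = k * grad / 1000 = 3.275 * 11.75057 / 1000 = 0.038483 W/m^2
q = 0.038483 W/m^2


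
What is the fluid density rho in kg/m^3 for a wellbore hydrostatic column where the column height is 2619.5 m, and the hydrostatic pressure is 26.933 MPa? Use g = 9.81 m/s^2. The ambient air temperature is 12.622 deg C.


rho = P * 1e6 / (g * h)
rho = 26.933 * 1e6 / (9.81 * 2619.5)
rho = 1048.1 kg/m^3


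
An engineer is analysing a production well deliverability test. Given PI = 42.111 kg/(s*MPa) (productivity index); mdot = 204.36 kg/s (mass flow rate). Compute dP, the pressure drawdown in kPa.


dP = mdot * 1000 / PI
dP = 204.36 * 1000 / 42.111
dP = 4852.9 kPa


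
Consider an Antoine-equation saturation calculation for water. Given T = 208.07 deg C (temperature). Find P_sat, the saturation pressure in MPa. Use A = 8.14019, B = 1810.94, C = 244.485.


P_sat = 10^(A - B/(C + T)) / 760 * 0.101325
P_sat = 10^(8.14019 - 1810.94/(244.485 + 208.07)) / 760 * 0.101325
P_sat = 1.8344 MPa


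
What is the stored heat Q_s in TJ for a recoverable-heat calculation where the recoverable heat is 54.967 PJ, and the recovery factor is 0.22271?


Q_s = Q_rec / RF
Q_s = 54.967 / 0.22271
Q_s = 246.8098 PJ
Convert: 246.8098 PJ * 1000.0 = 2.4681e+05 TJ
Q_s = 2.4681e+05 TJ


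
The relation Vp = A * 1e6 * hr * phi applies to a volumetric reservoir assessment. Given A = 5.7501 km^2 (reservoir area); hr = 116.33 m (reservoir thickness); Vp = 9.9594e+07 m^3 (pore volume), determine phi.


phi = Vp / (A * 1e6 * hr)
phi = 9.9594e+07 / (5.7501 * 1e6 * 116.33)
phi = 0.14889


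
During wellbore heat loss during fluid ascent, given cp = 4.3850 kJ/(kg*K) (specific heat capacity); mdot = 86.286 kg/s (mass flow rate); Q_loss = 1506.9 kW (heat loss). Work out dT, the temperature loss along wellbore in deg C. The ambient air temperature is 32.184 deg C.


dT = Q_loss / (mdot * cp)
dT = 1506.9 / (86.286 * 4.3850)
dT = 3.982672 K
Convert (temperature difference, 1 K = 1 deg C): 3.982672 K = 3.982672 deg C
dT = 3.9827 deg C


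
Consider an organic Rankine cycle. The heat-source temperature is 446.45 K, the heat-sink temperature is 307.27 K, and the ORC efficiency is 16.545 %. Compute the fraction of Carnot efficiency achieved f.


f = (eta_orc/100) / (1 - Tc/Th)
f = (16.545/100) / (1 - 307.27/446.45)
f = 0.53072


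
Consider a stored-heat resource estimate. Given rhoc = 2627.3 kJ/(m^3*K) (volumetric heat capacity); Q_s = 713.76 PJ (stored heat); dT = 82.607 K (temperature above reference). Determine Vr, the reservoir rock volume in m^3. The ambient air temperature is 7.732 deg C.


Vr = Q_s * 1e12 / (rhoc * dT)
Vr = 713.76 * 1e12 / (2627.3 * 82.607)
Vr = 3.2887e+09 m^3


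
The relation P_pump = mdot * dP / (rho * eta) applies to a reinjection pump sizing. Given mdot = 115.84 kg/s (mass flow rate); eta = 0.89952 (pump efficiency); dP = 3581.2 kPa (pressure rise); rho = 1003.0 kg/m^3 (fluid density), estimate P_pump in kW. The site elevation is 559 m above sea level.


P_pump = mdot * dP / (rho * eta)
P_pump = 115.84 * 3581.2 / (1003.0 * 0.89952)
P_pump = 459.81 kW


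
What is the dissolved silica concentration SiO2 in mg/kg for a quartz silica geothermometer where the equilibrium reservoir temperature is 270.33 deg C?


SiO2 = 10^(5.19 - 1309/(T_eq + 273.15))
SiO2 = 10^(5.19 - 1309/(270.33 + 273.15))
SiO2 = 604.57 mg/kg


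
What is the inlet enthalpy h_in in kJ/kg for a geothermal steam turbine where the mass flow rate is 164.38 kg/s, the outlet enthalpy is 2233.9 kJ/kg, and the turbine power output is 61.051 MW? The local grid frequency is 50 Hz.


h_in = h_out + P * 1000 / mdot
h_in = 2233.9 + 61.051 * 1000 / 164.38
h_in = 2605.3 kJ/kg


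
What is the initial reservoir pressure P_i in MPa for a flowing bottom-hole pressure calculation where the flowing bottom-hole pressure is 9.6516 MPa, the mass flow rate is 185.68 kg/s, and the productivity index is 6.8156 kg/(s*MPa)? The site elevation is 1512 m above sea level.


P_i = P_wf + mdot / PI
P_i = 9.6516 + 185.68 / 6.8156
P_i = 36.895 MPa


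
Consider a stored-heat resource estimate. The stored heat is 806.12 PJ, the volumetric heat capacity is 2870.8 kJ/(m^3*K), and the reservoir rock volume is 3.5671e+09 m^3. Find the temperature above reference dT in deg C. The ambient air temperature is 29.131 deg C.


dT = Q_s * 1e12 / (Vr * rhoc)
dT = 806.12 * 1e12 / (3.5671e+09 * 2870.8)
dT = 78.71935 K
Convert (temperature difference, 1 K = 1 deg C): 78.71935 K = 78.71935 deg C
dT = 78.719 deg C


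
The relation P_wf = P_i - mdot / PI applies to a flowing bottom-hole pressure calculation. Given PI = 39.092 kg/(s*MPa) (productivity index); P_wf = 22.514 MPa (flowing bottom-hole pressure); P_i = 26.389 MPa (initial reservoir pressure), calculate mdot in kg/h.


mdot = (P_i - P_wf) * PI
mdot = (26.389 - 22.514) * 39.092
mdot = 151.4815 kg/s
Convert: 151.4815 kg/s * 3600.0 = 5.4533e+05 kg/h
mdot = 5.4533e+05 kg/h


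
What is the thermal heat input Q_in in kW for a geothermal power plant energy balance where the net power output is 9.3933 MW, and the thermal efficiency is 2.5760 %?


Q_in = W_net / (eta / 100)
Q_in = 9.3933 / (2.5760 / 100)
Q_in = 364.6467 MW
Convert: 364.6467 MW * 1000.0 = 3.6465e+05 kW
Q_in = 3.6465e+05 kW


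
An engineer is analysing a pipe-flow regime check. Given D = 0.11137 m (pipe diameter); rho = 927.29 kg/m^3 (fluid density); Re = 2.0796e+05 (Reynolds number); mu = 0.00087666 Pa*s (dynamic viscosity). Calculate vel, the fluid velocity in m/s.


vel = Re * mu / (rho * D)
vel = 2.0796e+05 * 0.00087666 / (927.29 * 0.11137)
vel = 1.7653 m/s


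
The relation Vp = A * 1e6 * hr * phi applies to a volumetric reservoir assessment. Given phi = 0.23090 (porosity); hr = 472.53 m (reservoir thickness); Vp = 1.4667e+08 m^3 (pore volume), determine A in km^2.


A = Vp / (1e6 * hr * phi)
A = 1.4667e+08 / (1e6 * 472.53 * 0.23090)
A = 1.3443 km^2


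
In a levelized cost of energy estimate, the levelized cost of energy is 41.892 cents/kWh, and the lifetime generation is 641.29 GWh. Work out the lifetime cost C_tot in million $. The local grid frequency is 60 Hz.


C_tot = LCOE / 100 * E_tot
C_tot = 41.892 / 100 * 641.29
C_tot = 268.65 million $


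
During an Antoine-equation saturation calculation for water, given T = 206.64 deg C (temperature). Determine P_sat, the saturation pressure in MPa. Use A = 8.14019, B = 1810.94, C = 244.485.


P_sat = 10^(A - B/(C + T)) / 760 * 0.101325
P_sat = 10^(8.14019 - 1810.94/(244.485 + 206.64)) / 760 * 0.101325
P_sat = 1.7816 MPa


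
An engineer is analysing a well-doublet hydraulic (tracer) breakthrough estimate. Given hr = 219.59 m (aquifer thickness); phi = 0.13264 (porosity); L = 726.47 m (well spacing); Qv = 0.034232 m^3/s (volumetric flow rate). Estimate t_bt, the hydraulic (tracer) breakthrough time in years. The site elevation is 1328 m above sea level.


t_bt = pi * hr * phi * L^2 / (3 * Qv) / (365.25*86400)
t_bt = pi * 219.59 * 0.13264 * 726.47^2 / (3 * 0.034232) / (365.25*86400)
t_bt = 14.901 years


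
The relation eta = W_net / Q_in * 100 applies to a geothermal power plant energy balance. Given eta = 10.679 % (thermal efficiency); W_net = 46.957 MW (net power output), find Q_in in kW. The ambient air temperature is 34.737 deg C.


Q_in = W_net / (eta / 100)
Q_in = 46.957 / (10.679 / 100)
Q_in = 439.7135 MW
Convert: 439.7135 MW * 1000.0 = 4.3971e+05 kW
Q_in = 4.3971e+05 kW


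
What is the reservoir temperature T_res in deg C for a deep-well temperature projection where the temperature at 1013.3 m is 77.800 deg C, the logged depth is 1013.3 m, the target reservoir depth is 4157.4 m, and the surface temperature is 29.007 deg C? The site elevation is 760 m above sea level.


Step 1: grad = (T_d1 - T_surf)/d1 * 1000 = (77.8 - 29.007)/1013.3 * 1000 = 48.15257 deg C/km
Step 2: T_res = T_surf + grad*d2/1000 = 29.007 + 48.15257*4157.4/1000 = 229.20 deg C
T_res = 229.20 deg C


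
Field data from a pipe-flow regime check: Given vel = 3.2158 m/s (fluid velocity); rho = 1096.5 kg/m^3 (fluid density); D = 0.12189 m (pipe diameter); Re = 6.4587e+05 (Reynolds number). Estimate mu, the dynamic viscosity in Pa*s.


mu = rho * vel * D / Re
mu = 1096.5 * 3.2158 * 0.12189 / 6.4587e+05
mu = 0.00066546 Pa*s


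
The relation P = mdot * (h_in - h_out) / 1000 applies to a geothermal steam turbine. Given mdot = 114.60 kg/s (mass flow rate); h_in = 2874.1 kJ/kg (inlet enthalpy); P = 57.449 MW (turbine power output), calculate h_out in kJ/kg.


h_out = h_in - P * 1000 / mdot
h_out = 2874.1 - 57.449 * 1000 / 114.60
h_out = 2372.8 kJ/kg


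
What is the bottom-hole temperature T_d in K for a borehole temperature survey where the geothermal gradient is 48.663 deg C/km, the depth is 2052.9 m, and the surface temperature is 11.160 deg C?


T_d = T_surf + grad * d / 1000
T_d = 11.160 + 48.663 * 2052.9 / 1000
T_d = 111.0603 deg C
Convert to K: 111.0603 + 273.15 = 384.21 K
T_d = 384.21 K


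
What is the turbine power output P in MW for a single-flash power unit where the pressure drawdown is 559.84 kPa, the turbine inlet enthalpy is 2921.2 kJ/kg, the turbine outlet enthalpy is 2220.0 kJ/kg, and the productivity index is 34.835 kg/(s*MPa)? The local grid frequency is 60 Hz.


Step 1: mdot = PI * dP / 1000 = 34.835 * 559.84 / 1000 = 19.50203 kg/s
Step 2: P = mdot*(h_in - h_out)/1000 = 19.50203*(2921.2 - 2220.0)/1000 = 13.675 MW
P = 13.675 MW


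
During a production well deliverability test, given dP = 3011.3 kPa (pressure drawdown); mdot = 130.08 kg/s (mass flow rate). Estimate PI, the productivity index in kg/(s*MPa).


PI = mdot * 1000 / dP
PI = 130.08 * 1000 / 3011.3
PI = 43.197 kg/(s*MPa)


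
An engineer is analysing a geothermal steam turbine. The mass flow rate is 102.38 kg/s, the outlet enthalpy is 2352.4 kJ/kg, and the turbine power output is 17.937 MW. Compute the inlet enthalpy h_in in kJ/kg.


h_in = h_out + P * 1000 / mdot
h_in = 2352.4 + 17.937 * 1000 / 102.38
h_in = 2527.6 kJ/kg


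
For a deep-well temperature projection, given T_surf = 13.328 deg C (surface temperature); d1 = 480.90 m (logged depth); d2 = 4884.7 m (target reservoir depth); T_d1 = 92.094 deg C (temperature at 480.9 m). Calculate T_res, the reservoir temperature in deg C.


Step 1: grad = (T_d1 - T_surf)/d1 * 1000 = (92.094 - 13.328)/480.9 * 1000 = 163.7887 deg C/km
Step 2: T_res = T_surf + grad*d2/1000 = 13.328 + 163.7887*4884.7/1000 = 813.39 deg C
T_res = 813.39 deg C


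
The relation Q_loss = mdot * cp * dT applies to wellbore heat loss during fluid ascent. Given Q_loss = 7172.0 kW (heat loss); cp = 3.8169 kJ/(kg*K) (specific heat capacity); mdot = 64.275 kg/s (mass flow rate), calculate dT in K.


dT = Q_loss / (mdot * cp)
dT = 7172.0 / (64.275 * 3.8169)
dT = 29.234 K


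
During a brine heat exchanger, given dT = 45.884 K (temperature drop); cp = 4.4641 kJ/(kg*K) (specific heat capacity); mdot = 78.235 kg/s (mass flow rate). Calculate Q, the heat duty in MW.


Q = mdot * cp * dT / 1000
Q = 78.235 * 4.4641 * 45.884 / 1000
Q = 16.025 MW


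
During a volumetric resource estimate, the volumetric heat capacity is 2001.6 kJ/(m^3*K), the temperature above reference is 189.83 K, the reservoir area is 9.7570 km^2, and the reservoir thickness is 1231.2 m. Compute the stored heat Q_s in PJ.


Step 1: Vr = A*1e6*hr = 9.757*1e6*1231.2 = 1.201282e+10 m^3
Step 2: Q_s = Vr*rhoc*dT/1e12 = 1.201282e+10*2001.6*189.83/1e12 = 4564.4 PJ
Q_s = 4564.4 PJ


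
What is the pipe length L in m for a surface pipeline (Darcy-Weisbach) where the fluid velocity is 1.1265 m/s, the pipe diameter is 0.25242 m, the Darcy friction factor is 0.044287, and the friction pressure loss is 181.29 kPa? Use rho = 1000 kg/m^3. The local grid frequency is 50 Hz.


L = dP*1000*D / (f*rho*vel^2/2)
L = 181.29*1000*0.25242 / (0.044287*1000*1.1265^2/2)
L = 1628.5 m


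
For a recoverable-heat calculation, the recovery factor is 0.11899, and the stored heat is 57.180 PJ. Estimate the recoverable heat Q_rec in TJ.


Q_rec = Q_s * RF
Q_rec = 57.180 * 0.11899
Q_rec = 6.803848 PJ
Convert: 6.803848 PJ * 1000.0 = 6803.8 TJ
Q_rec = 6803.8 TJ


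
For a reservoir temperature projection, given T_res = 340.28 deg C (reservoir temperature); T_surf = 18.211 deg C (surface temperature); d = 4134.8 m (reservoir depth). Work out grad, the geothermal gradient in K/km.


grad = (T_res - T_surf) / d * 1000
grad = (340.28 - 18.211) / 4134.8 * 1000
grad = 77.89228 deg C/km
Convert: 77.89228 deg C/km * 1.0 = 77.892 K/km
grad = 77.892 K/km


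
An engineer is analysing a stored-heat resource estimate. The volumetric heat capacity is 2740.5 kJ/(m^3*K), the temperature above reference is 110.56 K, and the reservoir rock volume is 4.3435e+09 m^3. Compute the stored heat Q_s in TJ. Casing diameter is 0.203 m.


Q_s = Vr * rhoc * dT / 1e12
Q_s = 4.3435e+09 * 2740.5 * 110.56 / 1e12
Q_s = 1316.036 PJ
Convert: 1316.036 PJ * 1000.0 = 1.3160e+06 TJ
Q_s = 1.3160e+06 TJ


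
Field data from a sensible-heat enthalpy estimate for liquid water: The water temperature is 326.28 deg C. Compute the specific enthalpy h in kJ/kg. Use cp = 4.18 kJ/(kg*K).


h = cp * T
h = 4.18 * 326.28
h = 1363.9 kJ/kg


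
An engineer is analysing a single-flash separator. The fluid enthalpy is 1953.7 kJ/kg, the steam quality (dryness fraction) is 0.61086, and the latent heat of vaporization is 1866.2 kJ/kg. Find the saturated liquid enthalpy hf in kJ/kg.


hf = h - x * hfg
hf = 1953.7 - 0.61086 * 1866.2
hf = 813.71 kJ/kg


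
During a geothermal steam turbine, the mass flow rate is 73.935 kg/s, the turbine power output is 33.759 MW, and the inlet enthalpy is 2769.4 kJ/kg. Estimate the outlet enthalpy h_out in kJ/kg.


h_out = h_in - P * 1000 / mdot
h_out = 2769.4 - 33.759 * 1000 / 73.935
h_out = 2312.8 kJ/kg


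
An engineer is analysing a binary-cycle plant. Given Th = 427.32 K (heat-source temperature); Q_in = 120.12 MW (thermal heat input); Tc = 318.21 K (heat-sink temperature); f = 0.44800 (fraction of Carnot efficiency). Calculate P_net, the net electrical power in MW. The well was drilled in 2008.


Step 1: eta = (1 - Tc/Th)*f = (1 - 318.21/427.32)*0.448 = 0.1143903
Step 2: P_net = eta * Q_in = 0.1143903 * 120.12 = 13.741 MW
P_net = 13.741 MW


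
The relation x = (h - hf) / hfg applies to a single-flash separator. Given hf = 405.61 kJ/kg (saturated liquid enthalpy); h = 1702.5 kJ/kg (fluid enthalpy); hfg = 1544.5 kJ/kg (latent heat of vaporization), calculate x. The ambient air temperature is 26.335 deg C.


x = (h - hf) / hfg
x = (1702.5 - 405.61) / 1544.5
x = 0.83968


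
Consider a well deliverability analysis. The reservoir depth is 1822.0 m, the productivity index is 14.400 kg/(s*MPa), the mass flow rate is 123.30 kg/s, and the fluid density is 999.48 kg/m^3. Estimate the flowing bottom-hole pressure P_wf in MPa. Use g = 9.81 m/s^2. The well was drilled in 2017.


Step 1: P_i = rho*g*h/1e6 = 999.48*9.81*1822.0/1e6 = 17.86453 MPa
Step 2: P_wf = P_i - mdot/PI = 17.86453 - 123.3/14.4 = 9.3020 MPa
P_wf = 9.3020 MPa


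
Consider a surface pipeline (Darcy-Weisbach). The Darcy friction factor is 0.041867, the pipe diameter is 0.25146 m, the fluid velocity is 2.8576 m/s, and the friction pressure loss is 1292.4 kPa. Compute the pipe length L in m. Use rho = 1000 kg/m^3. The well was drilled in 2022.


L = dP*1000*D / (f*rho*vel^2/2)
L = 1292.4*1000*0.25146 / (0.041867*1000*2.8576^2/2)
L = 1901.2 m


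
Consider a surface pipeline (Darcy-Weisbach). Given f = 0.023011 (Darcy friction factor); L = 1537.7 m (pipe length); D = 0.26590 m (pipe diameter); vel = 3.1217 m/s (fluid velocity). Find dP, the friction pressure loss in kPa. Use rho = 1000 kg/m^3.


dP = f * (L/D) * (rho*vel^2/2) / 1000
dP = 0.023011 * (1537.7/0.26590) * (1000*3.1217^2/2) / 1000
dP = 648.40 kPa


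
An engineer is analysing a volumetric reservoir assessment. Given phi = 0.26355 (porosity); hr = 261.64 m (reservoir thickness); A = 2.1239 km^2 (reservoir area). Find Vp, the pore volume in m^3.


Vp = A * 1e6 * hr * phi
Vp = 2.1239 * 1e6 * 261.64 * 0.26355
Vp = 1.4645e+08 m^3


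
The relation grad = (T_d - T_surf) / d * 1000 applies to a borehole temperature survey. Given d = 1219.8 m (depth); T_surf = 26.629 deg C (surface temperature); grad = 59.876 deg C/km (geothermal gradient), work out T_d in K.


T_d = T_surf + grad * d / 1000
T_d = 26.629 + 59.876 * 1219.8 / 1000
T_d = 99.66574 deg C
Convert to K: 99.66574 + 273.15 = 372.82 K
T_d = 372.82 K


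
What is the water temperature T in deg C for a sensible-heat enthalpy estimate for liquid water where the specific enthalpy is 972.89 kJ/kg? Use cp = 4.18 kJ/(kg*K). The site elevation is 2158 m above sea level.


T = h / cp
T = 972.89 / 4.18
T = 232.75 deg C


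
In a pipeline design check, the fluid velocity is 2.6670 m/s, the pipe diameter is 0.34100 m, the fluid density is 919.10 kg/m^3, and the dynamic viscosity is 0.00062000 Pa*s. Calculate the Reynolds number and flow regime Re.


Step 1: Re = rho*vel*D/mu = 919.1*2.667*0.341/0.00062 = 1.3482e+06
Step 2: Re = 1.3482e+06 > 4000, so flow is turbulent.
Re = 1.3482e+06 (turbulent)


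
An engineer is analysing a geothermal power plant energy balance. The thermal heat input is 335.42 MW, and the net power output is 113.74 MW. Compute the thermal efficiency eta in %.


eta = W_net / Q_in * 100
eta = 113.74 / 335.42 * 100
eta = 33.910 %


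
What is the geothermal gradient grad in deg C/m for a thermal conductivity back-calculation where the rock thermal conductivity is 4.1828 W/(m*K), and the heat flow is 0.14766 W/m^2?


grad = q / k * 1000
grad = 0.14766 / 4.1828 * 1000
grad = 35.30171 deg C/km
Convert: 35.30171 deg C/km * 0.001 = 0.035302 deg C/m
grad = 0.035302 deg C/m


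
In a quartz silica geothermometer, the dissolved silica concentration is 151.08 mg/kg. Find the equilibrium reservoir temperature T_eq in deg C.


T_eq = 1309 / (5.19 - log10(SiO2)) - 273.15
T_eq = 1309 / (5.19 - log10(151.08)) - 273.15
T_eq = 161.62 deg C


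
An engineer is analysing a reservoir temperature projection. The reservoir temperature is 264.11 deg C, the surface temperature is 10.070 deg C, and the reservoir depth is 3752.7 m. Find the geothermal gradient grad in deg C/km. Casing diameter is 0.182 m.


grad = (T_res - T_surf) / d * 1000
grad = (264.11 - 10.070) / 3752.7 * 1000
grad = 67.695 deg C/km


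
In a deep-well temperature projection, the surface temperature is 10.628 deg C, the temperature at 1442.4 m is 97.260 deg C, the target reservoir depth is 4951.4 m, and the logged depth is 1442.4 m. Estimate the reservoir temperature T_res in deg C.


Step 1: grad = (T_d1 - T_surf)/d1 * 1000 = (97.26 - 10.628)/1442.4 * 1000 = 60.06101 deg C/km
Step 2: T_res = T_surf + grad*d2/1000 = 10.628 + 60.06101*4951.4/1000 = 308.01 deg C
T_res = 308.01 deg C


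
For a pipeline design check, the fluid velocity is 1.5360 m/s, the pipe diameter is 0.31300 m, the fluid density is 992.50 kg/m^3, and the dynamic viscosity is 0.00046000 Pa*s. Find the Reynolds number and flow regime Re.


Step 1: Re = rho*vel*D/mu = 992.5*1.536*0.313/0.00046 = 1.0373e+06
Step 2: Re = 1.0373e+06 > 4000, so flow is turbulent.
Re = 1.0373e+06 (turbulent)


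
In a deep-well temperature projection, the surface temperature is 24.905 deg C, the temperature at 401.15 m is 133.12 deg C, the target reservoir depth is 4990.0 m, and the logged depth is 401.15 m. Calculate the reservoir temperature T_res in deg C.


Step 1: grad = (T_d1 - T_surf)/d1 * 1000 = (133.12 - 24.905)/401.15 * 1000 = 269.7619 deg C/km
Step 2: T_res = T_surf + grad*d2/1000 = 24.905 + 269.7619*4990.0/1000 = 1371.0 deg C
T_res = 1371.0 deg C


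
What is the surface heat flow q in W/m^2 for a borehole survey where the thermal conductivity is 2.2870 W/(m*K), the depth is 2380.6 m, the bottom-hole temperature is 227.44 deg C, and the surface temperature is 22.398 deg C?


Step 1: grad = (T_d - T_surf)/d * 1000 = (227.44 - 22.398)/2380.6 * 1000 = 86.13039 deg C/km
Step 2: q = k * grad / 1000 = 2.287 * 86.13039 / 1000 = 0.19698 W/m^2
q = 0.19698 W/m^2


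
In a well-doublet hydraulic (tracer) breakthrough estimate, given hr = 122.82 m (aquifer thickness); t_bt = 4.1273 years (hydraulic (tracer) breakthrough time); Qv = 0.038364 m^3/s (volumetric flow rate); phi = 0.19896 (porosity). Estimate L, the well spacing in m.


L = sqrt(t_bt*365.25*86400*3*Qv / (pi*hr*phi))
L = sqrt(4.1273*365.25*86400*3*0.038364 / (pi*122.82*0.19896))
L = 441.89 m


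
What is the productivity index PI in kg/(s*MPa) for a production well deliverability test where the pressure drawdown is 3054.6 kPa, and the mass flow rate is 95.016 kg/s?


PI = mdot * 1000 / dP
PI = 95.016 * 1000 / 3054.6
PI = 31.106 kg/(s*MPa)


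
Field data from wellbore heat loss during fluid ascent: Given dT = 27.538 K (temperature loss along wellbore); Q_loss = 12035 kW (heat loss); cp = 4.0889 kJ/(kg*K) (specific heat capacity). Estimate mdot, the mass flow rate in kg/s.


mdot = Q_loss / (cp * dT)
mdot = 12035 / (4.0889 * 27.538)
mdot = 106.88 kg/s


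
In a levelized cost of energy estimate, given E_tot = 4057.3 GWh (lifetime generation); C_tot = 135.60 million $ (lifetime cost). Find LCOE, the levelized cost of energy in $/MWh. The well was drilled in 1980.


LCOE = C_tot / E_tot * 100
LCOE = 135.60 / 4057.3 * 100
LCOE = 3.342124 cents/kWh
Convert: 3.342124 cents/kWh * 10.0 = 33.421 $/MWh
LCOE = 33.421 $/MWh


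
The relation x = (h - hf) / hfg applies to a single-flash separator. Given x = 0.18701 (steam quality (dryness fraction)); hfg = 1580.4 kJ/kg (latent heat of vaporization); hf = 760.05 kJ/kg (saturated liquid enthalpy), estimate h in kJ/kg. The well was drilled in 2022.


h = hf + x * hfg
h = 760.05 + 0.18701 * 1580.4
h = 1055.6 kJ/kg


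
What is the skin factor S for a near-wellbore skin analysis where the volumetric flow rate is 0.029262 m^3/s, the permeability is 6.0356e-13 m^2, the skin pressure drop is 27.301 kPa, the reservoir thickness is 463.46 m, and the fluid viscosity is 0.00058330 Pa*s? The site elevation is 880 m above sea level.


S = dP_s * 1000 * 2*pi*k*hr / (q*mu)
S = 27.301 * 1000 * 2*pi*6.0356e-13*463.46 / (0.029262*0.00058330)
S = 2.8112


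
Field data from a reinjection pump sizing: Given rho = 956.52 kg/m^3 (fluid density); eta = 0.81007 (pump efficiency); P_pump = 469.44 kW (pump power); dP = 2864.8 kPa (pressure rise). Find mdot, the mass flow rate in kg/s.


mdot = P_pump * rho * eta / dP
mdot = 469.44 * 956.52 * 0.81007 / 2864.8
mdot = 126.97 kg/s


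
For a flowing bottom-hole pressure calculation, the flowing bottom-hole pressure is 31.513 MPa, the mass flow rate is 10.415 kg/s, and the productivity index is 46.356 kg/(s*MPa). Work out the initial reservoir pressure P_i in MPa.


P_i = P_wf + mdot / PI
P_i = 31.513 + 10.415 / 46.356
P_i = 31.738 MPa


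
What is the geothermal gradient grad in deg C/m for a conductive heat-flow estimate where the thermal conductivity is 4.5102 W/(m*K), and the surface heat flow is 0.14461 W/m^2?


grad = q * 1000 / k
grad = 0.14461 * 1000 / 4.5102
grad = 32.06288 deg C/km
Convert: 32.06288 deg C/km * 0.001 = 0.032063 deg C/m
grad = 0.032063 deg C/m


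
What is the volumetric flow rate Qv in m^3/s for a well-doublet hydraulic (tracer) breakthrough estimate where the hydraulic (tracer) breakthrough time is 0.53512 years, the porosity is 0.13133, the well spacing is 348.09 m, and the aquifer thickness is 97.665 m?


Qv = pi*hr*phi*L^2 / (3*t_bt*365.25*86400)
Qv = pi*97.665*0.13133*348.09^2 / (3*0.53512*365.25*86400)
Qv = 0.096374 m^3/s


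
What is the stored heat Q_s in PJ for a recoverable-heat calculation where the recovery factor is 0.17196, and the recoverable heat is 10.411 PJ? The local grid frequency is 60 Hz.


Q_s = Q_rec / RF
Q_s = 10.411 / 0.17196
Q_s = 60.543 PJ


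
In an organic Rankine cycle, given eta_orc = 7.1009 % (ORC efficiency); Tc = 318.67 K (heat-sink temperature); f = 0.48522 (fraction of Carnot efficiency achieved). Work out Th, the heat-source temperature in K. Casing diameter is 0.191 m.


Th = Tc / (1 - (eta_orc/100)/f)
Th = 318.67 / (1 - (7.1009/100)/0.48522)
Th = 373.30 K


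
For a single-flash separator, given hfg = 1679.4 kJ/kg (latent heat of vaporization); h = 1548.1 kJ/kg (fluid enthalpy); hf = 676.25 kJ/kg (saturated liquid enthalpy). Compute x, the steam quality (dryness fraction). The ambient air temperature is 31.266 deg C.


x = (h - hf) / hfg
x = (1548.1 - 676.25) / 1679.4
x = 0.51914
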